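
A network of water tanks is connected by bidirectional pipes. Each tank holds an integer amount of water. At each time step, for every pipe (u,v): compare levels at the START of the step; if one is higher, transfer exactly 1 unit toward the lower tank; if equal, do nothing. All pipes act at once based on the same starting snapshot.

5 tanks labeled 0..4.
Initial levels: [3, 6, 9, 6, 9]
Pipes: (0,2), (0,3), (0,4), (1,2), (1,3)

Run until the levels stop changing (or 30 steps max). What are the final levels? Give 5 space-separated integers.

Step 1: flows [2->0,3->0,4->0,2->1,1=3] -> levels [6 7 7 5 8]
Step 2: flows [2->0,0->3,4->0,1=2,1->3] -> levels [7 6 6 7 7]
Step 3: flows [0->2,0=3,0=4,1=2,3->1] -> levels [6 7 7 6 7]
Step 4: flows [2->0,0=3,4->0,1=2,1->3] -> levels [8 6 6 7 6]
Step 5: flows [0->2,0->3,0->4,1=2,3->1] -> levels [5 7 7 7 7]
Step 6: flows [2->0,3->0,4->0,1=2,1=3] -> levels [8 7 6 6 6]
Step 7: flows [0->2,0->3,0->4,1->2,1->3] -> levels [5 5 8 8 7]
Step 8: flows [2->0,3->0,4->0,2->1,3->1] -> levels [8 7 6 6 6]
  -> period-2 cycle: step 8 state = step 6 state; never stabilizes
  -> state at step 30: (30-6) mod 2 = 0, same as step 6 -> [8 7 6 6 6]

Answer: 8 7 6 6 6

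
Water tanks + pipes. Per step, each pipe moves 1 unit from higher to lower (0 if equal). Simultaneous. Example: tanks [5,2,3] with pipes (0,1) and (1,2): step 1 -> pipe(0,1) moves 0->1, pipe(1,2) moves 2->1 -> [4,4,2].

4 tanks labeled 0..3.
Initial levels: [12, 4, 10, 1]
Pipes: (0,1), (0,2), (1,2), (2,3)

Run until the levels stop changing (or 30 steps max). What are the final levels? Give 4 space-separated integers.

Answer: 7 7 8 5

Derivation:
Step 1: flows [0->1,0->2,2->1,2->3] -> levels [10 6 9 2]
Step 2: flows [0->1,0->2,2->1,2->3] -> levels [8 8 8 3]
Step 3: flows [0=1,0=2,1=2,2->3] -> levels [8 8 7 4]
Step 4: flows [0=1,0->2,1->2,2->3] -> levels [7 7 8 5]
Step 5: flows [0=1,2->0,2->1,2->3] -> levels [8 8 5 6]
Step 6: flows [0=1,0->2,1->2,3->2] -> levels [7 7 8 5]
  -> period-2 cycle: step 6 state = step 4 state; never stabilizes
  -> state at step 30: (30-4) mod 2 = 0, same as step 4 -> [7 7 8 5]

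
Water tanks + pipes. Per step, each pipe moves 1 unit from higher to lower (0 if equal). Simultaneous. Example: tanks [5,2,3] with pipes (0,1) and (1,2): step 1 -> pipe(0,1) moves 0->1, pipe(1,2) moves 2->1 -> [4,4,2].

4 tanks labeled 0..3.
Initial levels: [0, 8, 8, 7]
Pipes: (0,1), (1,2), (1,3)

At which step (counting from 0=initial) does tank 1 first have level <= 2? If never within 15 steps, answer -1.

Step 1: flows [1->0,1=2,1->3] -> levels [1 6 8 8]
Step 2: flows [1->0,2->1,3->1] -> levels [2 7 7 7]
Step 3: flows [1->0,1=2,1=3] -> levels [3 6 7 7]
Step 4: flows [1->0,2->1,3->1] -> levels [4 7 6 6]
Step 5: flows [1->0,1->2,1->3] -> levels [5 4 7 7]
Step 6: flows [0->1,2->1,3->1] -> levels [4 7 6 6]
  -> period-2 cycle (repeats step 4); tank 1 never drops to <=2
Tank 1 never reaches <=2 within 15 steps

Answer: -1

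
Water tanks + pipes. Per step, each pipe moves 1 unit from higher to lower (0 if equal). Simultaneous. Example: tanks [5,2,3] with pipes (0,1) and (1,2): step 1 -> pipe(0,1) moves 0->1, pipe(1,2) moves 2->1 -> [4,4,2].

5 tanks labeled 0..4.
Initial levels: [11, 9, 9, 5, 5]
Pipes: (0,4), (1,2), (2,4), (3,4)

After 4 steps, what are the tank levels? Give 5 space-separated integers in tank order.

Step 1: flows [0->4,1=2,2->4,3=4] -> levels [10 9 8 5 7]
Step 2: flows [0->4,1->2,2->4,4->3] -> levels [9 8 8 6 8]
Step 3: flows [0->4,1=2,2=4,4->3] -> levels [8 8 8 7 8]
Step 4: flows [0=4,1=2,2=4,4->3] -> levels [8 8 8 8 7]

Answer: 8 8 8 8 7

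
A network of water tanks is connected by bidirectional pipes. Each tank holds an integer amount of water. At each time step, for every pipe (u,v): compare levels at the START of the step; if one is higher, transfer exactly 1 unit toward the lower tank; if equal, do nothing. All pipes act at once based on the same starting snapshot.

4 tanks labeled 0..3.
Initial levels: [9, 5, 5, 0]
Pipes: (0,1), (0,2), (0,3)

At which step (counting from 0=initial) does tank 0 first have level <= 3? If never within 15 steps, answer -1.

Answer: 4

Derivation:
Step 1: flows [0->1,0->2,0->3] -> levels [6 6 6 1]
Step 2: flows [0=1,0=2,0->3] -> levels [5 6 6 2]
Step 3: flows [1->0,2->0,0->3] -> levels [6 5 5 3]
Step 4: flows [0->1,0->2,0->3] -> levels [3 6 6 4]
Tank 0 first reaches <=3 at step 4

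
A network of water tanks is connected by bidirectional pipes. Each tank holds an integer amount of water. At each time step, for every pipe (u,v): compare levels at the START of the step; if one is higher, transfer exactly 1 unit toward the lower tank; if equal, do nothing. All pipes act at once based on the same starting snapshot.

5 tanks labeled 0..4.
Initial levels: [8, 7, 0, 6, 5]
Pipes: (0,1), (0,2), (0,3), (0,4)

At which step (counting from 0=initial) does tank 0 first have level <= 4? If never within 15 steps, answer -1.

Step 1: flows [0->1,0->2,0->3,0->4] -> levels [4 8 1 7 6]
Tank 0 first reaches <=4 at step 1

Answer: 1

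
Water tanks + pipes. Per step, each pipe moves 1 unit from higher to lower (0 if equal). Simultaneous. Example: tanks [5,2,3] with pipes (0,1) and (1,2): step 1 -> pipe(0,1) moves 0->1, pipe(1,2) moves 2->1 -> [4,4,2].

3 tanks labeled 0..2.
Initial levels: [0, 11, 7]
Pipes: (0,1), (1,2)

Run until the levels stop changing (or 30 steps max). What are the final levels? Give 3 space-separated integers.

Answer: 6 6 6

Derivation:
Step 1: flows [1->0,1->2] -> levels [1 9 8]
Step 2: flows [1->0,1->2] -> levels [2 7 9]
Step 3: flows [1->0,2->1] -> levels [3 7 8]
Step 4: flows [1->0,2->1] -> levels [4 7 7]
Step 5: flows [1->0,1=2] -> levels [5 6 7]
Step 6: flows [1->0,2->1] -> levels [6 6 6]
Step 7: flows [0=1,1=2] -> levels [6 6 6]
  -> stable (no change)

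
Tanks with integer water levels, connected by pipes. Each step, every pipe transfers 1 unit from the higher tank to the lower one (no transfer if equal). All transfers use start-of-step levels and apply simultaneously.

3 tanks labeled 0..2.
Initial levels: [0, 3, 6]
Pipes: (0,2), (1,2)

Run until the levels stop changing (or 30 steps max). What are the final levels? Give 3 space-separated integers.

Step 1: flows [2->0,2->1] -> levels [1 4 4]
Step 2: flows [2->0,1=2] -> levels [2 4 3]
Step 3: flows [2->0,1->2] -> levels [3 3 3]
Step 4: flows [0=2,1=2] -> levels [3 3 3]
  -> stable (no change)

Answer: 3 3 3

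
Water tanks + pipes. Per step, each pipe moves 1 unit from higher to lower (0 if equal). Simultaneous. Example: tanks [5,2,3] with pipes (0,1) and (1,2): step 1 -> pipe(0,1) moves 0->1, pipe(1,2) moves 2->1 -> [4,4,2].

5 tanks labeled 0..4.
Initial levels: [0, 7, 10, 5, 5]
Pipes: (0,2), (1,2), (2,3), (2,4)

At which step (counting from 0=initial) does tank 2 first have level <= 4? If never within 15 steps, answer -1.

Step 1: flows [2->0,2->1,2->3,2->4] -> levels [1 8 6 6 6]
Step 2: flows [2->0,1->2,2=3,2=4] -> levels [2 7 6 6 6]
Step 3: flows [2->0,1->2,2=3,2=4] -> levels [3 6 6 6 6]
Step 4: flows [2->0,1=2,2=3,2=4] -> levels [4 6 5 6 6]
Step 5: flows [2->0,1->2,3->2,4->2] -> levels [5 5 7 5 5]
Step 6: flows [2->0,2->1,2->3,2->4] -> levels [6 6 3 6 6]
Tank 2 first reaches <=4 at step 6

Answer: 6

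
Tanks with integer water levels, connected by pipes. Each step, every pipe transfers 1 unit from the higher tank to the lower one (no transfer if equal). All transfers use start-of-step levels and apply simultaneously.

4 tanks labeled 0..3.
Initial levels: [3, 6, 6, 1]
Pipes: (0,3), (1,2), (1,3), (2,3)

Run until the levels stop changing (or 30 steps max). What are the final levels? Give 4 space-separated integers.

Step 1: flows [0->3,1=2,1->3,2->3] -> levels [2 5 5 4]
Step 2: flows [3->0,1=2,1->3,2->3] -> levels [3 4 4 5]
Step 3: flows [3->0,1=2,3->1,3->2] -> levels [4 5 5 2]
Step 4: flows [0->3,1=2,1->3,2->3] -> levels [3 4 4 5]
  -> period-2 cycle: step 4 state = step 2 state; never stabilizes
  -> state at step 30: (30-2) mod 2 = 0, same as step 2 -> [3 4 4 5]

Answer: 3 4 4 5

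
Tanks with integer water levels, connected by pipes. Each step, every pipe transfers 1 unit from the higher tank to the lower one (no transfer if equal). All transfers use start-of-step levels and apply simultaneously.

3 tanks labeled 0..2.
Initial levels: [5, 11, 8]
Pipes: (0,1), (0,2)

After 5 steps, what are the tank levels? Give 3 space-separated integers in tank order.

Step 1: flows [1->0,2->0] -> levels [7 10 7]
Step 2: flows [1->0,0=2] -> levels [8 9 7]
Step 3: flows [1->0,0->2] -> levels [8 8 8]
Step 4: flows [0=1,0=2] -> levels [8 8 8]
  -> stable; steps 5..5 unchanged -> [8 8 8]

Answer: 8 8 8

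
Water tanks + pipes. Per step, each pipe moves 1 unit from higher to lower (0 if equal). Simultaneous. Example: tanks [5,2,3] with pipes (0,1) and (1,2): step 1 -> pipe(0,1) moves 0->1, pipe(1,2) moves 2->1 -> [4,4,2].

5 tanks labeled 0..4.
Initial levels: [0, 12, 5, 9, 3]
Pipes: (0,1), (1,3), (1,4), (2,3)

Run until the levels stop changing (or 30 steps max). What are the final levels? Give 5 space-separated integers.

Answer: 6 4 6 7 6

Derivation:
Step 1: flows [1->0,1->3,1->4,3->2] -> levels [1 9 6 9 4]
Step 2: flows [1->0,1=3,1->4,3->2] -> levels [2 7 7 8 5]
Step 3: flows [1->0,3->1,1->4,3->2] -> levels [3 6 8 6 6]
Step 4: flows [1->0,1=3,1=4,2->3] -> levels [4 5 7 7 6]
Step 5: flows [1->0,3->1,4->1,2=3] -> levels [5 6 7 6 5]
Step 6: flows [1->0,1=3,1->4,2->3] -> levels [6 4 6 7 6]
Step 7: flows [0->1,3->1,4->1,3->2] -> levels [5 7 7 5 5]
Step 8: flows [1->0,1->3,1->4,2->3] -> levels [6 4 6 7 6]
  -> period-2 cycle: step 8 state = step 6 state; never stabilizes
  -> state at step 30: (30-6) mod 2 = 0, same as step 6 -> [6 4 6 7 6]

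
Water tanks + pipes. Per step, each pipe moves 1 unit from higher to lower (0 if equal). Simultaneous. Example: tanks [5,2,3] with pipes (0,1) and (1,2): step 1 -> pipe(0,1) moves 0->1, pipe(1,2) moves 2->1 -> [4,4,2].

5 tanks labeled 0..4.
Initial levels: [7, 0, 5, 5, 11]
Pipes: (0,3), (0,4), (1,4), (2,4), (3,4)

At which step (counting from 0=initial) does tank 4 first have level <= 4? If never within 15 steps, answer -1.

Answer: 4

Derivation:
Step 1: flows [0->3,4->0,4->1,4->2,4->3] -> levels [7 1 6 7 7]
Step 2: flows [0=3,0=4,4->1,4->2,3=4] -> levels [7 2 7 7 5]
Step 3: flows [0=3,0->4,4->1,2->4,3->4] -> levels [6 3 6 6 7]
Step 4: flows [0=3,4->0,4->1,4->2,4->3] -> levels [7 4 7 7 3]
Tank 4 first reaches <=4 at step 4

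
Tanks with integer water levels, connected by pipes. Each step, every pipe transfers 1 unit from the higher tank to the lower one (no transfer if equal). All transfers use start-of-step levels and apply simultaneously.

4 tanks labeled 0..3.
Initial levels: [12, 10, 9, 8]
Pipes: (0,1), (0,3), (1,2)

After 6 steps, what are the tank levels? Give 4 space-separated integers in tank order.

Step 1: flows [0->1,0->3,1->2] -> levels [10 10 10 9]
Step 2: flows [0=1,0->3,1=2] -> levels [9 10 10 10]
Step 3: flows [1->0,3->0,1=2] -> levels [11 9 10 9]
Step 4: flows [0->1,0->3,2->1] -> levels [9 11 9 10]
Step 5: flows [1->0,3->0,1->2] -> levels [11 9 10 9]
  -> period-2 cycle: step 5 state = step 3 state
  -> state at step 6: (6-3) mod 2 = 1, same as step 4 -> [9 11 9 10]

Answer: 9 11 9 10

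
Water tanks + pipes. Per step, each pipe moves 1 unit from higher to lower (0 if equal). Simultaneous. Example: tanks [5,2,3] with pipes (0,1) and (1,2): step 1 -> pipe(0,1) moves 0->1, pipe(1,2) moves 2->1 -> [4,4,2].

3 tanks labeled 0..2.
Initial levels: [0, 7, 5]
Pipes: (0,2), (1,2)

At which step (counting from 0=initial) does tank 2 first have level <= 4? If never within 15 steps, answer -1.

Step 1: flows [2->0,1->2] -> levels [1 6 5]
Step 2: flows [2->0,1->2] -> levels [2 5 5]
Step 3: flows [2->0,1=2] -> levels [3 5 4]
Tank 2 first reaches <=4 at step 3

Answer: 3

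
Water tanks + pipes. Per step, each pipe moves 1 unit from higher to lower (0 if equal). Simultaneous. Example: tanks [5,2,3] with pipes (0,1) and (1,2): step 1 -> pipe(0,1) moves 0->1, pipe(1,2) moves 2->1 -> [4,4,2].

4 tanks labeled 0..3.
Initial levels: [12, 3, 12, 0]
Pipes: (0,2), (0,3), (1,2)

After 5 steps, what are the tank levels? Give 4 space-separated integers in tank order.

Answer: 7 8 7 5

Derivation:
Step 1: flows [0=2,0->3,2->1] -> levels [11 4 11 1]
Step 2: flows [0=2,0->3,2->1] -> levels [10 5 10 2]
Step 3: flows [0=2,0->3,2->1] -> levels [9 6 9 3]
Step 4: flows [0=2,0->3,2->1] -> levels [8 7 8 4]
Step 5: flows [0=2,0->3,2->1] -> levels [7 8 7 5]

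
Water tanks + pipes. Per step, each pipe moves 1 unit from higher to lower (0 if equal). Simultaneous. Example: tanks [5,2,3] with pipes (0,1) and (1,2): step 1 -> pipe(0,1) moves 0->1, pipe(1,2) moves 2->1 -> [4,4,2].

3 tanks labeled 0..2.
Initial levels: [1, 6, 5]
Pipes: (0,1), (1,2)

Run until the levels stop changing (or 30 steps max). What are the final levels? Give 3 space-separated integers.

Step 1: flows [1->0,1->2] -> levels [2 4 6]
Step 2: flows [1->0,2->1] -> levels [3 4 5]
Step 3: flows [1->0,2->1] -> levels [4 4 4]
Step 4: flows [0=1,1=2] -> levels [4 4 4]
  -> stable (no change)

Answer: 4 4 4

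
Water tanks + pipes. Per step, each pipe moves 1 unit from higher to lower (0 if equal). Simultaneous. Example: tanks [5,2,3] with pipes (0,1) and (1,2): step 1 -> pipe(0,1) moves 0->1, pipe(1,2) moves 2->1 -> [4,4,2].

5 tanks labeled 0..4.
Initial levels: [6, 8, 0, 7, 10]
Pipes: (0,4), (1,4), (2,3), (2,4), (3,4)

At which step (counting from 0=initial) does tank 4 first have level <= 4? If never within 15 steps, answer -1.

Answer: 5

Derivation:
Step 1: flows [4->0,4->1,3->2,4->2,4->3] -> levels [7 9 2 7 6]
Step 2: flows [0->4,1->4,3->2,4->2,3->4] -> levels [6 8 4 5 8]
Step 3: flows [4->0,1=4,3->2,4->2,4->3] -> levels [7 8 6 5 5]
Step 4: flows [0->4,1->4,2->3,2->4,3=4] -> levels [6 7 4 6 8]
Step 5: flows [4->0,4->1,3->2,4->2,4->3] -> levels [7 8 6 6 4]
Tank 4 first reaches <=4 at step 5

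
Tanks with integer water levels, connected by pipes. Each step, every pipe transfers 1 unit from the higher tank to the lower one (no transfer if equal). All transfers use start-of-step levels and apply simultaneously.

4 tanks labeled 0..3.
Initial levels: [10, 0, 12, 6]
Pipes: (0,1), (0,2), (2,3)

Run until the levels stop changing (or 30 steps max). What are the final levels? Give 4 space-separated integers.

Step 1: flows [0->1,2->0,2->3] -> levels [10 1 10 7]
Step 2: flows [0->1,0=2,2->3] -> levels [9 2 9 8]
Step 3: flows [0->1,0=2,2->3] -> levels [8 3 8 9]
Step 4: flows [0->1,0=2,3->2] -> levels [7 4 9 8]
Step 5: flows [0->1,2->0,2->3] -> levels [7 5 7 9]
Step 6: flows [0->1,0=2,3->2] -> levels [6 6 8 8]
Step 7: flows [0=1,2->0,2=3] -> levels [7 6 7 8]
Step 8: flows [0->1,0=2,3->2] -> levels [6 7 8 7]
Step 9: flows [1->0,2->0,2->3] -> levels [8 6 6 8]
Step 10: flows [0->1,0->2,3->2] -> levels [6 7 8 7]
  -> period-2 cycle: step 10 state = step 8 state; never stabilizes
  -> state at step 30: (30-8) mod 2 = 0, same as step 8 -> [6 7 8 7]

Answer: 6 7 8 7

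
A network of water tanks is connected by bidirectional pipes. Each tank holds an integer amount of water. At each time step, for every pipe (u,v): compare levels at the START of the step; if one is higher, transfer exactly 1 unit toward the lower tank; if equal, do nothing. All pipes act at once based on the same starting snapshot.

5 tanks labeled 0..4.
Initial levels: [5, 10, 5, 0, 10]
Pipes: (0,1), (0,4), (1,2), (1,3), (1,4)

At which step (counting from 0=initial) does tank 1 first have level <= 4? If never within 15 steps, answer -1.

Answer: 4

Derivation:
Step 1: flows [1->0,4->0,1->2,1->3,1=4] -> levels [7 7 6 1 9]
Step 2: flows [0=1,4->0,1->2,1->3,4->1] -> levels [8 6 7 2 7]
Step 3: flows [0->1,0->4,2->1,1->3,4->1] -> levels [6 8 6 3 7]
Step 4: flows [1->0,4->0,1->2,1->3,1->4] -> levels [8 4 7 4 7]
Tank 1 first reaches <=4 at step 4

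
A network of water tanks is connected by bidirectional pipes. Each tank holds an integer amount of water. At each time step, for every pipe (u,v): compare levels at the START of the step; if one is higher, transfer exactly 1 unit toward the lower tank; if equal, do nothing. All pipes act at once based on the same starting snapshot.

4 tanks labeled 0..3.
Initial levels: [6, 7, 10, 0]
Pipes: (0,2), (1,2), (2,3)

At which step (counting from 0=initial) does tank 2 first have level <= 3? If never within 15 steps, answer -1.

Answer: -1

Derivation:
Step 1: flows [2->0,2->1,2->3] -> levels [7 8 7 1]
Step 2: flows [0=2,1->2,2->3] -> levels [7 7 7 2]
Step 3: flows [0=2,1=2,2->3] -> levels [7 7 6 3]
Step 4: flows [0->2,1->2,2->3] -> levels [6 6 7 4]
Step 5: flows [2->0,2->1,2->3] -> levels [7 7 4 5]
Step 6: flows [0->2,1->2,3->2] -> levels [6 6 7 4]
  -> period-2 cycle (repeats step 4); tank 2 never drops to <=3
Tank 2 never reaches <=3 within 15 steps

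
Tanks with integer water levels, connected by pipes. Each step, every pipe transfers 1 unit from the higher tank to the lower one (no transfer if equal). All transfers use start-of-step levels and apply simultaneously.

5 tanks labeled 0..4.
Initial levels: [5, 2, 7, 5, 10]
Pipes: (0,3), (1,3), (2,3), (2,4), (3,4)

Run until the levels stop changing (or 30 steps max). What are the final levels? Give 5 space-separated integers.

Step 1: flows [0=3,3->1,2->3,4->2,4->3] -> levels [5 3 7 6 8]
Step 2: flows [3->0,3->1,2->3,4->2,4->3] -> levels [6 4 7 6 6]
Step 3: flows [0=3,3->1,2->3,2->4,3=4] -> levels [6 5 5 6 7]
Step 4: flows [0=3,3->1,3->2,4->2,4->3] -> levels [6 6 7 5 5]
Step 5: flows [0->3,1->3,2->3,2->4,3=4] -> levels [5 5 5 8 6]
Step 6: flows [3->0,3->1,3->2,4->2,3->4] -> levels [6 6 7 4 6]
Step 7: flows [0->3,1->3,2->3,2->4,4->3] -> levels [5 5 5 8 6]
  -> period-2 cycle: step 7 state = step 5 state; never stabilizes
  -> state at step 30: (30-5) mod 2 = 1, same as step 6 -> [6 6 7 4 6]

Answer: 6 6 7 4 6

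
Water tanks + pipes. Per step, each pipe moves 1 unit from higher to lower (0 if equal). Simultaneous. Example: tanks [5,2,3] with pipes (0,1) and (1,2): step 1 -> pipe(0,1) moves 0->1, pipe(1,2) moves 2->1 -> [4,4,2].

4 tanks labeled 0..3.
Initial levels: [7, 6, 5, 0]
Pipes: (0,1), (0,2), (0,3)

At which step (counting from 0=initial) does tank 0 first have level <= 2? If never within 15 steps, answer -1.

Answer: -1

Derivation:
Step 1: flows [0->1,0->2,0->3] -> levels [4 7 6 1]
Step 2: flows [1->0,2->0,0->3] -> levels [5 6 5 2]
Step 3: flows [1->0,0=2,0->3] -> levels [5 5 5 3]
Step 4: flows [0=1,0=2,0->3] -> levels [4 5 5 4]
Step 5: flows [1->0,2->0,0=3] -> levels [6 4 4 4]
Step 6: flows [0->1,0->2,0->3] -> levels [3 5 5 5]
Step 7: flows [1->0,2->0,3->0] -> levels [6 4 4 4]
  -> period-2 cycle (repeats step 5); tank 0 never drops to <=2
Tank 0 never reaches <=2 within 15 steps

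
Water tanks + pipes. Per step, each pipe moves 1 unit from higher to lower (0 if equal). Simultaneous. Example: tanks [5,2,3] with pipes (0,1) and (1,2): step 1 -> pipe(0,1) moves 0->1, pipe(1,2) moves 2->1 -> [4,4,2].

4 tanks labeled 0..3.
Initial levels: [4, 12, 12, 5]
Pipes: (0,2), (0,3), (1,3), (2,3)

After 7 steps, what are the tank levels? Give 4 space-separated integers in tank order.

Step 1: flows [2->0,3->0,1->3,2->3] -> levels [6 11 10 6]
Step 2: flows [2->0,0=3,1->3,2->3] -> levels [7 10 8 8]
Step 3: flows [2->0,3->0,1->3,2=3] -> levels [9 9 7 8]
Step 4: flows [0->2,0->3,1->3,3->2] -> levels [7 8 9 9]
Step 5: flows [2->0,3->0,3->1,2=3] -> levels [9 9 8 7]
Step 6: flows [0->2,0->3,1->3,2->3] -> levels [7 8 8 10]
Step 7: flows [2->0,3->0,3->1,3->2] -> levels [9 9 8 7]

Answer: 9 9 8 7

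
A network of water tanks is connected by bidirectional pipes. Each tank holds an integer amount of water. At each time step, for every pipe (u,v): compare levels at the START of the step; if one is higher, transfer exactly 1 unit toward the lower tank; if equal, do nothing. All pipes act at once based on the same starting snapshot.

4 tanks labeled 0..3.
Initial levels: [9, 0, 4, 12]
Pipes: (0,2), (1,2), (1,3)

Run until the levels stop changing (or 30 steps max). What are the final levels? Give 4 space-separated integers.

Answer: 5 6 7 7

Derivation:
Step 1: flows [0->2,2->1,3->1] -> levels [8 2 4 11]
Step 2: flows [0->2,2->1,3->1] -> levels [7 4 4 10]
Step 3: flows [0->2,1=2,3->1] -> levels [6 5 5 9]
Step 4: flows [0->2,1=2,3->1] -> levels [5 6 6 8]
Step 5: flows [2->0,1=2,3->1] -> levels [6 7 5 7]
Step 6: flows [0->2,1->2,1=3] -> levels [5 6 7 7]
Step 7: flows [2->0,2->1,3->1] -> levels [6 8 5 6]
Step 8: flows [0->2,1->2,1->3] -> levels [5 6 7 7]
  -> period-2 cycle: step 8 state = step 6 state; never stabilizes
  -> state at step 30: (30-6) mod 2 = 0, same as step 6 -> [5 6 7 7]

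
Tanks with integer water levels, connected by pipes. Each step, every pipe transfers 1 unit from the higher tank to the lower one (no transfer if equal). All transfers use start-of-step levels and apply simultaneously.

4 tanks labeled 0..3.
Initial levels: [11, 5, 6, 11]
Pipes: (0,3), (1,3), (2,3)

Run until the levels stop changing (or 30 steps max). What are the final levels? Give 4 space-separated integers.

Answer: 8 8 8 9

Derivation:
Step 1: flows [0=3,3->1,3->2] -> levels [11 6 7 9]
Step 2: flows [0->3,3->1,3->2] -> levels [10 7 8 8]
Step 3: flows [0->3,3->1,2=3] -> levels [9 8 8 8]
Step 4: flows [0->3,1=3,2=3] -> levels [8 8 8 9]
Step 5: flows [3->0,3->1,3->2] -> levels [9 9 9 6]
Step 6: flows [0->3,1->3,2->3] -> levels [8 8 8 9]
  -> period-2 cycle: step 6 state = step 4 state; never stabilizes
  -> state at step 30: (30-4) mod 2 = 0, same as step 4 -> [8 8 8 9]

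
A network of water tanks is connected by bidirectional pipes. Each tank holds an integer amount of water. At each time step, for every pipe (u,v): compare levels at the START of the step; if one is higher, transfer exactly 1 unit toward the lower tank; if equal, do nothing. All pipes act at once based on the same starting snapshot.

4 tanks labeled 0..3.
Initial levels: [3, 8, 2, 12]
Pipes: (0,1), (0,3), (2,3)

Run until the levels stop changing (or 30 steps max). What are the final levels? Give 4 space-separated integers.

Step 1: flows [1->0,3->0,3->2] -> levels [5 7 3 10]
Step 2: flows [1->0,3->0,3->2] -> levels [7 6 4 8]
Step 3: flows [0->1,3->0,3->2] -> levels [7 7 5 6]
Step 4: flows [0=1,0->3,3->2] -> levels [6 7 6 6]
Step 5: flows [1->0,0=3,2=3] -> levels [7 6 6 6]
Step 6: flows [0->1,0->3,2=3] -> levels [5 7 6 7]
Step 7: flows [1->0,3->0,3->2] -> levels [7 6 7 5]
Step 8: flows [0->1,0->3,2->3] -> levels [5 7 6 7]
  -> period-2 cycle: step 8 state = step 6 state; never stabilizes
  -> state at step 30: (30-6) mod 2 = 0, same as step 6 -> [5 7 6 7]

Answer: 5 7 6 7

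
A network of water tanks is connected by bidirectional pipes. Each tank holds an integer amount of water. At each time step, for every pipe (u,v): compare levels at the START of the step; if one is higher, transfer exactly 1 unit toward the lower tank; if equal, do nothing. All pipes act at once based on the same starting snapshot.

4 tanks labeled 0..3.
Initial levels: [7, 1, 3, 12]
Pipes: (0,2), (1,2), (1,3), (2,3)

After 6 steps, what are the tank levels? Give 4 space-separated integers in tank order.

Answer: 6 6 5 6

Derivation:
Step 1: flows [0->2,2->1,3->1,3->2] -> levels [6 3 4 10]
Step 2: flows [0->2,2->1,3->1,3->2] -> levels [5 5 5 8]
Step 3: flows [0=2,1=2,3->1,3->2] -> levels [5 6 6 6]
Step 4: flows [2->0,1=2,1=3,2=3] -> levels [6 6 5 6]
Step 5: flows [0->2,1->2,1=3,3->2] -> levels [5 5 8 5]
Step 6: flows [2->0,2->1,1=3,2->3] -> levels [6 6 5 6]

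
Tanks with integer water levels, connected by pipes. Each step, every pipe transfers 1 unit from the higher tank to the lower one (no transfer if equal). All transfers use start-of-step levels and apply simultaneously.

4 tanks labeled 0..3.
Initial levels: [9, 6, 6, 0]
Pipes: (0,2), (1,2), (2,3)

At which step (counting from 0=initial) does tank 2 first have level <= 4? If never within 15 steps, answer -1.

Answer: 6

Derivation:
Step 1: flows [0->2,1=2,2->3] -> levels [8 6 6 1]
Step 2: flows [0->2,1=2,2->3] -> levels [7 6 6 2]
Step 3: flows [0->2,1=2,2->3] -> levels [6 6 6 3]
Step 4: flows [0=2,1=2,2->3] -> levels [6 6 5 4]
Step 5: flows [0->2,1->2,2->3] -> levels [5 5 6 5]
Step 6: flows [2->0,2->1,2->3] -> levels [6 6 3 6]
Tank 2 first reaches <=4 at step 6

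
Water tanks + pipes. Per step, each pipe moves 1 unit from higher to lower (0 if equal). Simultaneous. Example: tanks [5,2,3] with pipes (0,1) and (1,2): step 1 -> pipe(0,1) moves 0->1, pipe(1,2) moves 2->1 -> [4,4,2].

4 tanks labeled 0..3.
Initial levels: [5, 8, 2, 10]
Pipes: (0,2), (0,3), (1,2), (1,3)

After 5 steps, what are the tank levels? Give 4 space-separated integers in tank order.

Step 1: flows [0->2,3->0,1->2,3->1] -> levels [5 8 4 8]
Step 2: flows [0->2,3->0,1->2,1=3] -> levels [5 7 6 7]
Step 3: flows [2->0,3->0,1->2,1=3] -> levels [7 6 6 6]
Step 4: flows [0->2,0->3,1=2,1=3] -> levels [5 6 7 7]
Step 5: flows [2->0,3->0,2->1,3->1] -> levels [7 8 5 5]

Answer: 7 8 5 5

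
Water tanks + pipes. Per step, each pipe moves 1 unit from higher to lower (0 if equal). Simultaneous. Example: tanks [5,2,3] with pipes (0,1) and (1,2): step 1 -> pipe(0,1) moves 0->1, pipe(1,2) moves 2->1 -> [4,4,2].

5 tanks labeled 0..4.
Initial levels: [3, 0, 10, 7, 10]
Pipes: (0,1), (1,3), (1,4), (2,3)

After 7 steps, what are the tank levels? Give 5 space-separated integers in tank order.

Answer: 6 5 6 7 6

Derivation:
Step 1: flows [0->1,3->1,4->1,2->3] -> levels [2 3 9 7 9]
Step 2: flows [1->0,3->1,4->1,2->3] -> levels [3 4 8 7 8]
Step 3: flows [1->0,3->1,4->1,2->3] -> levels [4 5 7 7 7]
Step 4: flows [1->0,3->1,4->1,2=3] -> levels [5 6 7 6 6]
Step 5: flows [1->0,1=3,1=4,2->3] -> levels [6 5 6 7 6]
Step 6: flows [0->1,3->1,4->1,3->2] -> levels [5 8 7 5 5]
Step 7: flows [1->0,1->3,1->4,2->3] -> levels [6 5 6 7 6]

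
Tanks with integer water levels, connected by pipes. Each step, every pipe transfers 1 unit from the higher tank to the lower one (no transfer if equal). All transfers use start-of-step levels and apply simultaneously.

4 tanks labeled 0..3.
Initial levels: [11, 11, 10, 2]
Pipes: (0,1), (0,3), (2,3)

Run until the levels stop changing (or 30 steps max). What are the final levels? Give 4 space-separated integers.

Answer: 10 8 9 7

Derivation:
Step 1: flows [0=1,0->3,2->3] -> levels [10 11 9 4]
Step 2: flows [1->0,0->3,2->3] -> levels [10 10 8 6]
Step 3: flows [0=1,0->3,2->3] -> levels [9 10 7 8]
Step 4: flows [1->0,0->3,3->2] -> levels [9 9 8 8]
Step 5: flows [0=1,0->3,2=3] -> levels [8 9 8 9]
Step 6: flows [1->0,3->0,3->2] -> levels [10 8 9 7]
Step 7: flows [0->1,0->3,2->3] -> levels [8 9 8 9]
  -> period-2 cycle: step 7 state = step 5 state; never stabilizes
  -> state at step 30: (30-5) mod 2 = 1, same as step 6 -> [10 8 9 7]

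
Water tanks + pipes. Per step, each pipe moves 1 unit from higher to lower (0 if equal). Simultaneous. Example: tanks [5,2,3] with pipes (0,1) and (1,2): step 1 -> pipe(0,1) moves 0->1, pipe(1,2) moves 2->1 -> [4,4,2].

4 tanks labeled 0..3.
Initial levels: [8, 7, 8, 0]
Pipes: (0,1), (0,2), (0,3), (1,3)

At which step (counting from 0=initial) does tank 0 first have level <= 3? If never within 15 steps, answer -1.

Step 1: flows [0->1,0=2,0->3,1->3] -> levels [6 7 8 2]
Step 2: flows [1->0,2->0,0->3,1->3] -> levels [7 5 7 4]
Step 3: flows [0->1,0=2,0->3,1->3] -> levels [5 5 7 6]
Step 4: flows [0=1,2->0,3->0,3->1] -> levels [7 6 6 4]
Step 5: flows [0->1,0->2,0->3,1->3] -> levels [4 6 7 6]
Step 6: flows [1->0,2->0,3->0,1=3] -> levels [7 5 6 5]
Step 7: flows [0->1,0->2,0->3,1=3] -> levels [4 6 7 6]
  -> period-2 cycle (repeats step 5); tank 0 never drops to <=3
Tank 0 never reaches <=3 within 15 steps

Answer: -1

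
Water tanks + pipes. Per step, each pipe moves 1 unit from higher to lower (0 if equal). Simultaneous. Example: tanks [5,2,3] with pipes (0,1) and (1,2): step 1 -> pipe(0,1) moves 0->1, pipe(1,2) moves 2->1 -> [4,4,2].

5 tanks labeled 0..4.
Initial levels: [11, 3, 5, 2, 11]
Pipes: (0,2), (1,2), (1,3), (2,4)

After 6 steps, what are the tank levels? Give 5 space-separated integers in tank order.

Answer: 8 6 5 5 8

Derivation:
Step 1: flows [0->2,2->1,1->3,4->2] -> levels [10 3 6 3 10]
Step 2: flows [0->2,2->1,1=3,4->2] -> levels [9 4 7 3 9]
Step 3: flows [0->2,2->1,1->3,4->2] -> levels [8 4 8 4 8]
Step 4: flows [0=2,2->1,1=3,2=4] -> levels [8 5 7 4 8]
Step 5: flows [0->2,2->1,1->3,4->2] -> levels [7 5 8 5 7]
Step 6: flows [2->0,2->1,1=3,2->4] -> levels [8 6 5 5 8]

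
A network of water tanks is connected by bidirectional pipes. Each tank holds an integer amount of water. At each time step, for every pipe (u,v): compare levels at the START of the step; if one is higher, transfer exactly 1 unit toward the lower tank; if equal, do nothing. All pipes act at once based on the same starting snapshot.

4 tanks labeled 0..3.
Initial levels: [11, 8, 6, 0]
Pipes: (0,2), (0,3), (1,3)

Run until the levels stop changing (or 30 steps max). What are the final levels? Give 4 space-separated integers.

Answer: 5 6 7 7

Derivation:
Step 1: flows [0->2,0->3,1->3] -> levels [9 7 7 2]
Step 2: flows [0->2,0->3,1->3] -> levels [7 6 8 4]
Step 3: flows [2->0,0->3,1->3] -> levels [7 5 7 6]
Step 4: flows [0=2,0->3,3->1] -> levels [6 6 7 6]
Step 5: flows [2->0,0=3,1=3] -> levels [7 6 6 6]
Step 6: flows [0->2,0->3,1=3] -> levels [5 6 7 7]
Step 7: flows [2->0,3->0,3->1] -> levels [7 7 6 5]
Step 8: flows [0->2,0->3,1->3] -> levels [5 6 7 7]
  -> period-2 cycle: step 8 state = step 6 state; never stabilizes
  -> state at step 30: (30-6) mod 2 = 0, same as step 6 -> [5 6 7 7]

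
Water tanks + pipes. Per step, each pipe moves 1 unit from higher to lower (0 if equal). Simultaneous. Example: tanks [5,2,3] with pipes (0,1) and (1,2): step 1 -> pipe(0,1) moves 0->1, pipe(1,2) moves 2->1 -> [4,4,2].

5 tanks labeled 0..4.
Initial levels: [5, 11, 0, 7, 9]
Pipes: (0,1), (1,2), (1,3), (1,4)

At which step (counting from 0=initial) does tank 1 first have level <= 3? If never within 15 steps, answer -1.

Step 1: flows [1->0,1->2,1->3,1->4] -> levels [6 7 1 8 10]
Step 2: flows [1->0,1->2,3->1,4->1] -> levels [7 7 2 7 9]
Step 3: flows [0=1,1->2,1=3,4->1] -> levels [7 7 3 7 8]
Step 4: flows [0=1,1->2,1=3,4->1] -> levels [7 7 4 7 7]
Step 5: flows [0=1,1->2,1=3,1=4] -> levels [7 6 5 7 7]
Step 6: flows [0->1,1->2,3->1,4->1] -> levels [6 8 6 6 6]
Step 7: flows [1->0,1->2,1->3,1->4] -> levels [7 4 7 7 7]
Step 8: flows [0->1,2->1,3->1,4->1] -> levels [6 8 6 6 6]
  -> period-2 cycle (repeats step 6); tank 1 never drops to <=3
Tank 1 never reaches <=3 within 15 steps

Answer: -1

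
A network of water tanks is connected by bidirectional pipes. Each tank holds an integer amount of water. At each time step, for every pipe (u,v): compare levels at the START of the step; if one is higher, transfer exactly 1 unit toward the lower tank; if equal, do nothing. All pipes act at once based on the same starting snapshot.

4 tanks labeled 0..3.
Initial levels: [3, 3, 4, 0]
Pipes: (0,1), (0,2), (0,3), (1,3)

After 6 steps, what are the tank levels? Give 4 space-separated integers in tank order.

Answer: 1 3 3 3

Derivation:
Step 1: flows [0=1,2->0,0->3,1->3] -> levels [3 2 3 2]
Step 2: flows [0->1,0=2,0->3,1=3] -> levels [1 3 3 3]
Step 3: flows [1->0,2->0,3->0,1=3] -> levels [4 2 2 2]
Step 4: flows [0->1,0->2,0->3,1=3] -> levels [1 3 3 3]
  -> period-2 cycle: step 4 state = step 2 state
  -> state at step 6: (6-2) mod 2 = 0, same as step 2 -> [1 3 3 3]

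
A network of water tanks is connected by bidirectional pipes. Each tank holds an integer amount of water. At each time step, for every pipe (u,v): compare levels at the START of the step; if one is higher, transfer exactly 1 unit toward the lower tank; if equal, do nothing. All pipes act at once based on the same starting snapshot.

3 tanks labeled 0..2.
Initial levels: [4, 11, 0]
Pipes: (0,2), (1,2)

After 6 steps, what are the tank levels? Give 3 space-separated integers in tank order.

Step 1: flows [0->2,1->2] -> levels [3 10 2]
Step 2: flows [0->2,1->2] -> levels [2 9 4]
Step 3: flows [2->0,1->2] -> levels [3 8 4]
Step 4: flows [2->0,1->2] -> levels [4 7 4]
Step 5: flows [0=2,1->2] -> levels [4 6 5]
Step 6: flows [2->0,1->2] -> levels [5 5 5]

Answer: 5 5 5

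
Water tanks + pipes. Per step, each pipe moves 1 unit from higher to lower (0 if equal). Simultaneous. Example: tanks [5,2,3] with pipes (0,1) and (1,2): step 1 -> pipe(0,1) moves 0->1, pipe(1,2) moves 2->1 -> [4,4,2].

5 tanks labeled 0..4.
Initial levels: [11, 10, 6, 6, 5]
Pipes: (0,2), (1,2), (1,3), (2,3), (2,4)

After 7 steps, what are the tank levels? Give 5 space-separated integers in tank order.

Step 1: flows [0->2,1->2,1->3,2=3,2->4] -> levels [10 8 7 7 6]
Step 2: flows [0->2,1->2,1->3,2=3,2->4] -> levels [9 6 8 8 7]
Step 3: flows [0->2,2->1,3->1,2=3,2->4] -> levels [8 8 7 7 8]
Step 4: flows [0->2,1->2,1->3,2=3,4->2] -> levels [7 6 10 8 7]
Step 5: flows [2->0,2->1,3->1,2->3,2->4] -> levels [8 8 6 8 8]
Step 6: flows [0->2,1->2,1=3,3->2,4->2] -> levels [7 7 10 7 7]
Step 7: flows [2->0,2->1,1=3,2->3,2->4] -> levels [8 8 6 8 8]

Answer: 8 8 6 8 8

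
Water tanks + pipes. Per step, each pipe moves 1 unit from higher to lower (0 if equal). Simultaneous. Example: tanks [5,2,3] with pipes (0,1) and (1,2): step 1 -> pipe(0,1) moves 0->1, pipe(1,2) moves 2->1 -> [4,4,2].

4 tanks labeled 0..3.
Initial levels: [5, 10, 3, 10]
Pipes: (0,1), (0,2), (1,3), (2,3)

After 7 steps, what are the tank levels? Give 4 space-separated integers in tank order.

Step 1: flows [1->0,0->2,1=3,3->2] -> levels [5 9 5 9]
Step 2: flows [1->0,0=2,1=3,3->2] -> levels [6 8 6 8]
Step 3: flows [1->0,0=2,1=3,3->2] -> levels [7 7 7 7]
Step 4: flows [0=1,0=2,1=3,2=3] -> levels [7 7 7 7]
  -> stable; steps 5..7 unchanged -> [7 7 7 7]

Answer: 7 7 7 7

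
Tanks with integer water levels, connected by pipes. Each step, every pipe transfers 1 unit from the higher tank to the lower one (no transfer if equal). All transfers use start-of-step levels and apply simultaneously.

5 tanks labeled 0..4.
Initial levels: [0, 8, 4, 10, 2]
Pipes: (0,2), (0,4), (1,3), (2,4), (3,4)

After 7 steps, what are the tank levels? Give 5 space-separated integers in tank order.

Step 1: flows [2->0,4->0,3->1,2->4,3->4] -> levels [2 9 2 8 3]
Step 2: flows [0=2,4->0,1->3,4->2,3->4] -> levels [3 8 3 8 2]
Step 3: flows [0=2,0->4,1=3,2->4,3->4] -> levels [2 8 2 7 5]
Step 4: flows [0=2,4->0,1->3,4->2,3->4] -> levels [3 7 3 7 4]
Step 5: flows [0=2,4->0,1=3,4->2,3->4] -> levels [4 7 4 6 3]
Step 6: flows [0=2,0->4,1->3,2->4,3->4] -> levels [3 6 3 6 6]
Step 7: flows [0=2,4->0,1=3,4->2,3=4] -> levels [4 6 4 6 4]

Answer: 4 6 4 6 4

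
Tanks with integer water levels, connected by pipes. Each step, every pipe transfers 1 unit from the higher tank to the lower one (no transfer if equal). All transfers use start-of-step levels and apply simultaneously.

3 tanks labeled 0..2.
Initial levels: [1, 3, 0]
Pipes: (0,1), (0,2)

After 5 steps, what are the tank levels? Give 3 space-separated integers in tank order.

Answer: 0 2 2

Derivation:
Step 1: flows [1->0,0->2] -> levels [1 2 1]
Step 2: flows [1->0,0=2] -> levels [2 1 1]
Step 3: flows [0->1,0->2] -> levels [0 2 2]
Step 4: flows [1->0,2->0] -> levels [2 1 1]
  -> period-2 cycle: step 4 state = step 2 state
  -> state at step 5: (5-2) mod 2 = 1, same as step 3 -> [0 2 2]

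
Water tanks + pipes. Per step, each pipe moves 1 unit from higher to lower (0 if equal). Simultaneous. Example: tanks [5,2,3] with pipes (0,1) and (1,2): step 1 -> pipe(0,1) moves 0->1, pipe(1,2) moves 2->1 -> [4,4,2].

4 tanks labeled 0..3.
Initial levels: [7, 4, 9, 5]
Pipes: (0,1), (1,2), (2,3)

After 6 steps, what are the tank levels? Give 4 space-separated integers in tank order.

Step 1: flows [0->1,2->1,2->3] -> levels [6 6 7 6]
Step 2: flows [0=1,2->1,2->3] -> levels [6 7 5 7]
Step 3: flows [1->0,1->2,3->2] -> levels [7 5 7 6]
Step 4: flows [0->1,2->1,2->3] -> levels [6 7 5 7]
  -> period-2 cycle: step 4 state = step 2 state
  -> state at step 6: (6-2) mod 2 = 0, same as step 2 -> [6 7 5 7]

Answer: 6 7 5 7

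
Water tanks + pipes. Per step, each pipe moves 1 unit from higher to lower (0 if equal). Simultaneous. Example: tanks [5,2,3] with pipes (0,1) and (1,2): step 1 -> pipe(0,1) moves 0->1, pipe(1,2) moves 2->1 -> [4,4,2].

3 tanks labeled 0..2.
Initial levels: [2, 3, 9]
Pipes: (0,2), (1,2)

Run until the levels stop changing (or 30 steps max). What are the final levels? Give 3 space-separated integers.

Answer: 4 4 6

Derivation:
Step 1: flows [2->0,2->1] -> levels [3 4 7]
Step 2: flows [2->0,2->1] -> levels [4 5 5]
Step 3: flows [2->0,1=2] -> levels [5 5 4]
Step 4: flows [0->2,1->2] -> levels [4 4 6]
Step 5: flows [2->0,2->1] -> levels [5 5 4]
  -> period-2 cycle: step 5 state = step 3 state; never stabilizes
  -> state at step 30: (30-3) mod 2 = 1, same as step 4 -> [4 4 6]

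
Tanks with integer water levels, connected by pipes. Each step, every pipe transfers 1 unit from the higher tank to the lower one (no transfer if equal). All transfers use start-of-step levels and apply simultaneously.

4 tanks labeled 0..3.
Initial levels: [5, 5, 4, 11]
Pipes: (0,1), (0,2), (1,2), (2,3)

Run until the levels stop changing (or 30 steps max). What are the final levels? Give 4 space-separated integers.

Answer: 5 5 8 7

Derivation:
Step 1: flows [0=1,0->2,1->2,3->2] -> levels [4 4 7 10]
Step 2: flows [0=1,2->0,2->1,3->2] -> levels [5 5 6 9]
Step 3: flows [0=1,2->0,2->1,3->2] -> levels [6 6 5 8]
Step 4: flows [0=1,0->2,1->2,3->2] -> levels [5 5 8 7]
Step 5: flows [0=1,2->0,2->1,2->3] -> levels [6 6 5 8]
  -> period-2 cycle: step 5 state = step 3 state; never stabilizes
  -> state at step 30: (30-3) mod 2 = 1, same as step 4 -> [5 5 8 7]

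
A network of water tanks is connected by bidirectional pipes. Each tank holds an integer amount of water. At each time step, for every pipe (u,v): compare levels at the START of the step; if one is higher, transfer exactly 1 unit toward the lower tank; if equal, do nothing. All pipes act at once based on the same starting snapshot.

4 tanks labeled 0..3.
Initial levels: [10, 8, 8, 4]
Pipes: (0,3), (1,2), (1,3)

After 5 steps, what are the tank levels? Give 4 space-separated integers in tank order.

Answer: 8 8 7 7

Derivation:
Step 1: flows [0->3,1=2,1->3] -> levels [9 7 8 6]
Step 2: flows [0->3,2->1,1->3] -> levels [8 7 7 8]
Step 3: flows [0=3,1=2,3->1] -> levels [8 8 7 7]
Step 4: flows [0->3,1->2,1->3] -> levels [7 6 8 9]
Step 5: flows [3->0,2->1,3->1] -> levels [8 8 7 7]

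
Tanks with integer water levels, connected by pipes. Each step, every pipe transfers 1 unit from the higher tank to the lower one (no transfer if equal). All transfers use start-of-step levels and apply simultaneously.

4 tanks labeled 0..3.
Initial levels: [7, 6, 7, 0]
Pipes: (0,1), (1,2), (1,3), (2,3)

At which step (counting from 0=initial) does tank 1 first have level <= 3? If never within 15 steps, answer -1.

Step 1: flows [0->1,2->1,1->3,2->3] -> levels [6 7 5 2]
Step 2: flows [1->0,1->2,1->3,2->3] -> levels [7 4 5 4]
Step 3: flows [0->1,2->1,1=3,2->3] -> levels [6 6 3 5]
Step 4: flows [0=1,1->2,1->3,3->2] -> levels [6 4 5 5]
Step 5: flows [0->1,2->1,3->1,2=3] -> levels [5 7 4 4]
Step 6: flows [1->0,1->2,1->3,2=3] -> levels [6 4 5 5]
  -> period-2 cycle (repeats step 4); tank 1 never drops to <=3
Tank 1 never reaches <=3 within 15 steps

Answer: -1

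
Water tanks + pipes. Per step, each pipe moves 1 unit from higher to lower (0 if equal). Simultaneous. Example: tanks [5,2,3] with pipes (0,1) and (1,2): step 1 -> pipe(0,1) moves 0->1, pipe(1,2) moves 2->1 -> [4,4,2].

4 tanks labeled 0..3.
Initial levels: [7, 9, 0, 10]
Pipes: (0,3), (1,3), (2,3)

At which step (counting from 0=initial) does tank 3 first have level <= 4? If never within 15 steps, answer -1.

Answer: -1

Derivation:
Step 1: flows [3->0,3->1,3->2] -> levels [8 10 1 7]
Step 2: flows [0->3,1->3,3->2] -> levels [7 9 2 8]
Step 3: flows [3->0,1->3,3->2] -> levels [8 8 3 7]
Step 4: flows [0->3,1->3,3->2] -> levels [7 7 4 8]
Step 5: flows [3->0,3->1,3->2] -> levels [8 8 5 5]
Step 6: flows [0->3,1->3,2=3] -> levels [7 7 5 7]
Step 7: flows [0=3,1=3,3->2] -> levels [7 7 6 6]
Step 8: flows [0->3,1->3,2=3] -> levels [6 6 6 8]
Step 9: flows [3->0,3->1,3->2] -> levels [7 7 7 5]
Step 10: flows [0->3,1->3,2->3] -> levels [6 6 6 8]
  -> period-2 cycle (repeats step 8); tank 3 never drops to <=4
Tank 3 never reaches <=4 within 15 steps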